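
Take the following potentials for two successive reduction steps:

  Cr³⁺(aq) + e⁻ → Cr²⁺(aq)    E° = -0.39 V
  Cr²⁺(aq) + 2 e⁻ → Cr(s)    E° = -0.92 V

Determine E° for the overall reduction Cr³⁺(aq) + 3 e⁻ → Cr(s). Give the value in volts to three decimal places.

Standard free energies of sequential steps add: ΔG°₃ = ΔG°₁ + ΔG°₂, so n₃E°₃ = n₁E°₁ + n₂E°₂.
E°₃ = (1×-0.39 + 2×-0.92) / 3 = (-2.230) / 3 = -0.743 V.

-0.743 V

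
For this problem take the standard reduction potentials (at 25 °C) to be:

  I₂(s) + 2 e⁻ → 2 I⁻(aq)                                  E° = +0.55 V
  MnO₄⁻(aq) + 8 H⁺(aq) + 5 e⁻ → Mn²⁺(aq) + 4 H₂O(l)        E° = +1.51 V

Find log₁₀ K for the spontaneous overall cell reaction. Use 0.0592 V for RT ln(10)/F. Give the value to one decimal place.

162.2

Cathode: MnO₄⁻/Mn²⁺; anode: I₂/I⁻. E°cell = +0.96 V, n = 10.
log K = nE°cell / 0.0592 = (10)(+0.96) / 0.0592 = 162.2.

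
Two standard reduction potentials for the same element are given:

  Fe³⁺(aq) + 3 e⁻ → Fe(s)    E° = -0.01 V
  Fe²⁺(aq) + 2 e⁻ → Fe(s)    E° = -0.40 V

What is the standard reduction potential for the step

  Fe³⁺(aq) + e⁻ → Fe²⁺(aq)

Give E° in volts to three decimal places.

Sequential free energies add, so n₃E°₃ = n₁E°₁ + n₂E°₂.
With n₃ = 3, and the known step contributing 2×(-0.40) V, the unknown satisfies 1·E° = 3×(-0.01) − 2×(-0.40) = +0.770.
E° = +0.770 / 1 = +0.770 V.

+0.770 V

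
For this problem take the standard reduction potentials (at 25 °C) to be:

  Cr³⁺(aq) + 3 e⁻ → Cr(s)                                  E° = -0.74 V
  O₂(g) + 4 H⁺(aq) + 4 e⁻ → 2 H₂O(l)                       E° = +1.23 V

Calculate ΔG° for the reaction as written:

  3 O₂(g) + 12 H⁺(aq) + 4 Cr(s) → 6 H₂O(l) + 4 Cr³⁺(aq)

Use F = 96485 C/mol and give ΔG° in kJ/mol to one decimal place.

-2280.9 kJ/mol

As written, O₂/H₂O is reduced (cathode) and Cr³⁺/Cr is oxidised (anode), so E°cell = (+1.23) − (-0.74) = +1.97 V.
Balancing electrons gives n = 12.
ΔG° = −nFE° = −(12)(96485)(+1.97) = -2,280,905 J = -2280.9 kJ/mol.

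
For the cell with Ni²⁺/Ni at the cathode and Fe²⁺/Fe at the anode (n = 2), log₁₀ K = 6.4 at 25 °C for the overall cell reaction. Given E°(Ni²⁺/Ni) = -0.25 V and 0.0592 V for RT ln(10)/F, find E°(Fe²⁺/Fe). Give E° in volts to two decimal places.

-0.44 V

E°cell = (0.0592/n)·log K = (0.0592/2)(6.4) = +0.189 V.
Since Ni²⁺/Ni is the cathode and Fe²⁺/Fe the anode, E°cell = E°(Ni²⁺/Ni) − E°(Fe²⁺/Fe).
So E°(Fe²⁺/Fe) = E°(Ni²⁺/Ni) − E°cell = (-0.25) − (+0.189) = -0.44 V.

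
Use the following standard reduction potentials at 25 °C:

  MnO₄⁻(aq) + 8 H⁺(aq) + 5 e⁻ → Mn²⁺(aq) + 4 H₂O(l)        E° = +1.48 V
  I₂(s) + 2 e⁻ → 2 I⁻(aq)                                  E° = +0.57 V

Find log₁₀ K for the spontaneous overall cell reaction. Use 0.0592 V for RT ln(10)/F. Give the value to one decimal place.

Cathode: MnO₄⁻/Mn²⁺; anode: I₂/I⁻. E°cell = +0.91 V, n = 10.
log K = nE°cell / 0.0592 = (10)(+0.91) / 0.0592 = 153.7.

153.7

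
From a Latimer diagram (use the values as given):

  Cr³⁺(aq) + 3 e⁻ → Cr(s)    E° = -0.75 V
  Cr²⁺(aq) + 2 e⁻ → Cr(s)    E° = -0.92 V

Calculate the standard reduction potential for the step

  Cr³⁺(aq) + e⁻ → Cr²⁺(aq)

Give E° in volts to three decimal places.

Sequential free energies add, so n₃E°₃ = n₁E°₁ + n₂E°₂.
With n₃ = 3, and the known step contributing 2×(-0.92) V, the unknown satisfies 1·E° = 3×(-0.75) − 2×(-0.92) = -0.410.
E° = -0.410 / 1 = -0.410 V.

-0.410 V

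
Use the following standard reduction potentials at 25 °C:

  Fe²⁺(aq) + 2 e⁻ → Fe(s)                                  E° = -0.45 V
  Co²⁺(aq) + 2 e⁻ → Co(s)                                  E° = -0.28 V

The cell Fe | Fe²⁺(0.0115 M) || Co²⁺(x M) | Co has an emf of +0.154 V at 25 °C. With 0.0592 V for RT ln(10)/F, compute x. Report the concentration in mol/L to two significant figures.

0.0033 M

Co²⁺/Co is the cathode, Fe²⁺/Fe the anode: E°cell = +0.17 V, n = 2.
Overall reaction: Co²⁺(aq) + Fe(s) → Co(s) + Fe²⁺(aq); Q = [Fe²⁺]^1/[Co²⁺]^1.
From E = E° − (0.0592/n) log Q: log Q = (E° − E)·n/0.0592 = (+0.17 − (+0.154))·2/0.0592 = 0.5405.
So 1·log[Co²⁺] = 1·log(0.0115) − log Q = -1.9393 − (0.5405) = -2.4798; [Co²⁺] = 10^(-2.4798) ≈ 0.0033 M.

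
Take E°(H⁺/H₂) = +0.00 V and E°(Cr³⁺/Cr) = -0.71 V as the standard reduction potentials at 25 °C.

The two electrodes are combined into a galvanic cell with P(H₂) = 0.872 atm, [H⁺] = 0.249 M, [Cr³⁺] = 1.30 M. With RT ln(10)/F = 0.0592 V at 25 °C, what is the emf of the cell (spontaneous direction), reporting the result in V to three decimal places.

+0.674 V

H⁺/H₂ is the cathode (higher E°), Cr³⁺/Cr the anode: E°cell = +0.00 − (-0.71) = +0.71 V, n = 6.
Overall: 6 H⁺(aq) + 2 Cr(s) → 3 H₂(g) + 2 Cr³⁺(aq)
Q = P(H₂)^3·[Cr³⁺]^2 / ([H⁺]^6); log Q = 3.672.
E = E° − (0.0592/n) log Q = +0.71 − (0.0592/6)(3.672) = +0.674 V.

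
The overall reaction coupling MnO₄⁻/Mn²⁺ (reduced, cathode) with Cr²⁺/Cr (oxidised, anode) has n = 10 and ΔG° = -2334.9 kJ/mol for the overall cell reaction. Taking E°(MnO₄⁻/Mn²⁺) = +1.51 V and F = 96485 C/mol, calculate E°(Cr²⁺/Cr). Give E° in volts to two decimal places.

E°cell = −ΔG°/(nF) = −(-2334.9×10³)/((10)(96485)) = +2.420 V.
Since MnO₄⁻/Mn²⁺ is the cathode and Cr²⁺/Cr the anode, E°cell = E°(MnO₄⁻/Mn²⁺) − E°(Cr²⁺/Cr).
So E°(Cr²⁺/Cr) = E°(MnO₄⁻/Mn²⁺) − E°cell = (+1.51) − (+2.420) = -0.91 V.

-0.91 V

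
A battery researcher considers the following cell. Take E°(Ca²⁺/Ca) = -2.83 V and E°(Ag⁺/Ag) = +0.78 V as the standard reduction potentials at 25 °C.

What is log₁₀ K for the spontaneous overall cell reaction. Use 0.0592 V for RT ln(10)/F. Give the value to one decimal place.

Cathode: Ag⁺/Ag; anode: Ca²⁺/Ca. E°cell = +3.61 V, n = 2.
log K = nE°cell / 0.0592 = (2)(+3.61) / 0.0592 = 122.0.

122.0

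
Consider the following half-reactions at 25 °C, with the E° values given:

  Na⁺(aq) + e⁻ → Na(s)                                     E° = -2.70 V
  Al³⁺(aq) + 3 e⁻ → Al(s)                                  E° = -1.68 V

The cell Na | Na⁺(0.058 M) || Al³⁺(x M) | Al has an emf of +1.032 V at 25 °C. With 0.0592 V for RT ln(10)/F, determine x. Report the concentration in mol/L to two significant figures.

Al³⁺/Al is the cathode, Na⁺/Na the anode: E°cell = +1.02 V, n = 3.
Overall reaction: Al³⁺(aq) + 3 Na(s) → Al(s) + 3 Na⁺(aq); Q = [Na⁺]^3/[Al³⁺]^1.
From E = E° − (0.0592/n) log Q: log Q = (E° − E)·n/0.0592 = (+1.02 − (+1.032))·3/0.0592 = -0.6081.
So 1·log[Al³⁺] = 3·log(0.058) − log Q = -3.7097 − (-0.6081) = -3.1016; [Al³⁺] = 10^(-3.1016) ≈ 0.00079 M.

0.00079 M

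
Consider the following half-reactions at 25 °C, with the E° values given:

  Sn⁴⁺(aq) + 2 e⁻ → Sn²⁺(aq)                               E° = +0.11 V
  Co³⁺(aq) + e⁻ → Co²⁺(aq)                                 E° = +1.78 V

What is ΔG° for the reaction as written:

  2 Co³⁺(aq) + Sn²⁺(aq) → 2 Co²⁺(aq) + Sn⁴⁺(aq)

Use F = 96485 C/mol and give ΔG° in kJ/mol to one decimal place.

As written, Co³⁺/Co²⁺ is reduced (cathode) and Sn⁴⁺/Sn²⁺ is oxidised (anode), so E°cell = (+1.78) − (+0.11) = +1.67 V.
Balancing electrons gives n = 2.
ΔG° = −nFE° = −(2)(96485)(+1.67) = -322,260 J = -322.3 kJ/mol.

-322.3 kJ/mol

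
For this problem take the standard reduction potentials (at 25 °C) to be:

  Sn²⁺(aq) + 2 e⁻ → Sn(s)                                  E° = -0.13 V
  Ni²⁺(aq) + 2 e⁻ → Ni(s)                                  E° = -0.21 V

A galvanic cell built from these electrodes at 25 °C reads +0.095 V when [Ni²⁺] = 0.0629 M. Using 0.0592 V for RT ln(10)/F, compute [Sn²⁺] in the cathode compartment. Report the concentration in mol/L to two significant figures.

Sn²⁺/Sn is the cathode, Ni²⁺/Ni the anode: E°cell = +0.08 V, n = 2.
Overall reaction: Sn²⁺(aq) + Ni(s) → Sn(s) + Ni²⁺(aq); Q = [Ni²⁺]^1/[Sn²⁺]^1.
From E = E° − (0.0592/n) log Q: log Q = (E° − E)·n/0.0592 = (+0.08 − (+0.095))·2/0.0592 = -0.5068.
So 1·log[Sn²⁺] = 1·log(0.0629) − log Q = -1.2013 − (-0.5068) = -0.6945; [Sn²⁺] = 10^(-0.6945) ≈ 0.20 M.

0.20 M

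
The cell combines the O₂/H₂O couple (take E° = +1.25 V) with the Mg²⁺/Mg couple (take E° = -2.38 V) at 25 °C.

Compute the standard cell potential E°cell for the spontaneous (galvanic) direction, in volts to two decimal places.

+3.63 V

The O₂/H₂O couple has the higher reduction potential, so it is the cathode; Mg²⁺/Mg is oxidised at the anode.
E°cell = E°(cathode) − E°(anode) = (+1.25) − (-2.38) = +3.63 V.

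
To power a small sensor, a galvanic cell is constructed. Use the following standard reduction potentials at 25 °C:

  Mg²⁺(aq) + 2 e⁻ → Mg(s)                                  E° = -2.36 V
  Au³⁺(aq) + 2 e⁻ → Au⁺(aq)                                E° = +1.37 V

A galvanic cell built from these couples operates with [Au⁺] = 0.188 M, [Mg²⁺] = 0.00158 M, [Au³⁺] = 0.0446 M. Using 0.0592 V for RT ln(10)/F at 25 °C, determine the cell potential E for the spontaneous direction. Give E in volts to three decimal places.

+3.794 V

Au³⁺/Au⁺ is the cathode (higher E°), Mg²⁺/Mg the anode: E°cell = +1.37 − (-2.36) = +3.73 V, n = 2.
Overall: Au³⁺(aq) + Mg(s) → Au⁺(aq) + Mg²⁺(aq)
Q = [Au⁺]·[Mg²⁺] / ([Au³⁺]); log Q = -2.177.
E = E° − (0.0592/n) log Q = +3.73 − (0.0592/2)(-2.177) = +3.794 V.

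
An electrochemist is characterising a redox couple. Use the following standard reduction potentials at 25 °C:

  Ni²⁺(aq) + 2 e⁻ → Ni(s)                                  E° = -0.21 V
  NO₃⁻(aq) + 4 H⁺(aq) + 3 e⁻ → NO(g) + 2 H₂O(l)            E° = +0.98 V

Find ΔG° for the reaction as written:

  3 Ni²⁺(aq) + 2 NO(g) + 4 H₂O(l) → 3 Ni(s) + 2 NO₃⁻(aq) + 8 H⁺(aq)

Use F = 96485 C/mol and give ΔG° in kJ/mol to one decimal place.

+688.9 kJ/mol

As written, Ni²⁺/Ni is reduced (cathode) and NO₃⁻/NO is oxidised (anode), so E°cell = (-0.21) − (+0.98) = -1.19 V.
Balancing electrons gives n = 6.
ΔG° = −nFE° = −(6)(96485)(-1.19) = 688,903 J = +688.9 kJ/mol.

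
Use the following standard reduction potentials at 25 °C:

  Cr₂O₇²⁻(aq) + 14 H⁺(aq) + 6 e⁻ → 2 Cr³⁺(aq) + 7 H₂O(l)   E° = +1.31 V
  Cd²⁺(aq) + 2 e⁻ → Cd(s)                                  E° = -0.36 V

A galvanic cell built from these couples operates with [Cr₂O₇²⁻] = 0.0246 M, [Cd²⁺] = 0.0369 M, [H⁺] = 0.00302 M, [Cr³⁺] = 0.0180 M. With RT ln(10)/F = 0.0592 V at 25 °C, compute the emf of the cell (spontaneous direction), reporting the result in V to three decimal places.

Cr₂O₇²⁻/Cr³⁺ is the cathode (higher E°), Cd²⁺/Cd the anode: E°cell = +1.31 − (-0.36) = +1.67 V, n = 6.
Overall: Cr₂O₇²⁻(aq) + 14 H⁺(aq) + 3 Cd(s) → 2 Cr³⁺(aq) + 7 H₂O(l) + 3 Cd²⁺(aq)
Q = [Cr³⁺]^2·[Cd²⁺]^3 / ([Cr₂O₇²⁻]·[H⁺]^14); log Q = 29.101.
E = E° − (0.0592/n) log Q = +1.67 − (0.0592/6)(29.101) = +1.383 V.

+1.383 V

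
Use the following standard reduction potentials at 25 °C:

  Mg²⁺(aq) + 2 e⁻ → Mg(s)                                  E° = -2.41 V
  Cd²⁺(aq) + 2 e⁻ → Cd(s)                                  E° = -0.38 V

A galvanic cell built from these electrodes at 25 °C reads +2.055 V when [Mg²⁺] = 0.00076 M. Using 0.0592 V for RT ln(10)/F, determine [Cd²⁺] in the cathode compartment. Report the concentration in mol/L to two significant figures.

0.0053 M

Cd²⁺/Cd is the cathode, Mg²⁺/Mg the anode: E°cell = +2.03 V, n = 2.
Overall reaction: Cd²⁺(aq) + Mg(s) → Cd(s) + Mg²⁺(aq); Q = [Mg²⁺]^1/[Cd²⁺]^1.
From E = E° − (0.0592/n) log Q: log Q = (E° − E)·n/0.0592 = (+2.03 − (+2.055))·2/0.0592 = -0.8446.
So 1·log[Cd²⁺] = 1·log(0.00076) − log Q = -3.1192 − (-0.8446) = -2.2746; [Cd²⁺] = 10^(-2.2746) ≈ 0.0053 M.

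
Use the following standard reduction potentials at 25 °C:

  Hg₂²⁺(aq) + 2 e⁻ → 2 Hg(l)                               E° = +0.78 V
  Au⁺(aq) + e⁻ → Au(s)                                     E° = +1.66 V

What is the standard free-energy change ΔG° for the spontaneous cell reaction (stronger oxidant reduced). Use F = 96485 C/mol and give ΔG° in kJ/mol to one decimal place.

Au⁺/Au (E° = +1.66 V) is the cathode; Hg₂²⁺/Hg (E° = +0.78 V) is the anode, so E°cell = +0.88 V.
Balancing electrons gives n = 2 (lcm of 1 and 2).
ΔG° = −nFE° = −(2)(96485)(+0.88) = -169,814 J = -169.8 kJ/mol.

-169.8 kJ/mol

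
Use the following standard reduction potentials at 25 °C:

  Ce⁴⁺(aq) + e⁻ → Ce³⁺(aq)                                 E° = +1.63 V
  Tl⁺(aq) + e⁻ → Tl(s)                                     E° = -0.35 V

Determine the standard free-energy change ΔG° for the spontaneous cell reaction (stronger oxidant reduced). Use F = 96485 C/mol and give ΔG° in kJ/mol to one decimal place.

-191.0 kJ/mol

Ce⁴⁺/Ce³⁺ (E° = +1.63 V) is the cathode; Tl⁺/Tl (E° = -0.35 V) is the anode, so E°cell = +1.98 V.
Balancing electrons gives n = 1 (lcm of 1 and 1).
ΔG° = −nFE° = −(1)(96485)(+1.98) = -191,040 J = -191.0 kJ/mol.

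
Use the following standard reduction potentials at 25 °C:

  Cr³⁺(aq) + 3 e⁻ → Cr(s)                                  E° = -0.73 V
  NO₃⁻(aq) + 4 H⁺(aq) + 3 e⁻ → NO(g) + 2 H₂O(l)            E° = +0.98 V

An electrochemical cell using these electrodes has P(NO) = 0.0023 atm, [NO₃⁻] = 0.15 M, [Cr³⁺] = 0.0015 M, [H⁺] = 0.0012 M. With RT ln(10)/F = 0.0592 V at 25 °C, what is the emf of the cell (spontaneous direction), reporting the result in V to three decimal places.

+1.571 V

NO₃⁻/NO is the cathode (higher E°), Cr³⁺/Cr the anode: E°cell = +0.98 − (-0.73) = +1.71 V, n = 3.
Overall: NO₃⁻(aq) + 4 H⁺(aq) + Cr(s) → NO(g) + 2 H₂O(l) + Cr³⁺(aq)
Q = P(NO)·[Cr³⁺] / ([NO₃⁻]·[H⁺]^4); log Q = 7.045.
E = E° − (0.0592/n) log Q = +1.71 − (0.0592/3)(7.045) = +1.571 V.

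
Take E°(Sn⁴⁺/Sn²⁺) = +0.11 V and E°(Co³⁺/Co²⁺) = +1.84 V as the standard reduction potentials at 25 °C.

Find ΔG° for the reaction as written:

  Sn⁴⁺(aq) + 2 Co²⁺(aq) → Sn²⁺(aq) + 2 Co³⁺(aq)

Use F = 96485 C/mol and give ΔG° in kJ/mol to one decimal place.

As written, Sn⁴⁺/Sn²⁺ is reduced (cathode) and Co³⁺/Co²⁺ is oxidised (anode), so E°cell = (+0.11) − (+1.84) = -1.73 V.
Balancing electrons gives n = 2.
ΔG° = −nFE° = −(2)(96485)(-1.73) = 333,838 J = +333.8 kJ/mol.

+333.8 kJ/mol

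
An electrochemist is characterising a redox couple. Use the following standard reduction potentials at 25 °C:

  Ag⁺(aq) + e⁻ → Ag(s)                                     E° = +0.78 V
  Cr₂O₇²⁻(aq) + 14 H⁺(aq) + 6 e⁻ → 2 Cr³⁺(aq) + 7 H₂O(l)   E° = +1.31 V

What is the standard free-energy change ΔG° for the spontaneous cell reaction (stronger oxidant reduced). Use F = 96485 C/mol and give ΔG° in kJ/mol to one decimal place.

-306.8 kJ/mol

Cr₂O₇²⁻/Cr³⁺ (E° = +1.31 V) is the cathode; Ag⁺/Ag (E° = +0.78 V) is the anode, so E°cell = +0.53 V.
Balancing electrons gives n = 6 (lcm of 6 and 1).
ΔG° = −nFE° = −(6)(96485)(+0.53) = -306,822 J = -306.8 kJ/mol.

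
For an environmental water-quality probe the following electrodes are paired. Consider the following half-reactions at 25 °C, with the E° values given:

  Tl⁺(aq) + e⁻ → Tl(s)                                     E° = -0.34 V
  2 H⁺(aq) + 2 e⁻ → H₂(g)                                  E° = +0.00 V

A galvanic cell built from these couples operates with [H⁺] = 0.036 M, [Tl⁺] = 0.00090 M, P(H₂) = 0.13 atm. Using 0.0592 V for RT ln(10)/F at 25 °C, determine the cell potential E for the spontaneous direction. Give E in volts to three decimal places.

H⁺/H₂ is the cathode (higher E°), Tl⁺/Tl the anode: E°cell = +0.00 − (-0.34) = +0.34 V, n = 2.
Overall: 2 H⁺(aq) + 2 Tl(s) → H₂(g) + 2 Tl⁺(aq)
Q = P(H₂)·[Tl⁺]^2 / ([H⁺]^2); log Q = -4.090.
E = E° − (0.0592/n) log Q = +0.34 − (0.0592/2)(-4.090) = +0.461 V.

+0.461 V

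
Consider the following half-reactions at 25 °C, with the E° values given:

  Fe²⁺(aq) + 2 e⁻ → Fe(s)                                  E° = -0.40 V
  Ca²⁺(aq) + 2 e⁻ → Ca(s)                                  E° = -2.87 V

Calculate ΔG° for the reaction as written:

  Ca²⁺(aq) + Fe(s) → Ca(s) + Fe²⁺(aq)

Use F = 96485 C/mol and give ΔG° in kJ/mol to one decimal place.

+476.6 kJ/mol

As written, Ca²⁺/Ca is reduced (cathode) and Fe²⁺/Fe is oxidised (anode), so E°cell = (-2.87) − (-0.40) = -2.47 V.
Balancing electrons gives n = 2.
ΔG° = −nFE° = −(2)(96485)(-2.47) = 476,636 J = +476.6 kJ/mol.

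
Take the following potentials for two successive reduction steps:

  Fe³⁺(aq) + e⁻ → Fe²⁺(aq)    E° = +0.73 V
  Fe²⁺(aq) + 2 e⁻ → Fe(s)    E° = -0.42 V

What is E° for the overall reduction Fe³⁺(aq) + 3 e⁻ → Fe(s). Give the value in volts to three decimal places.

-0.037 V

Since ΔG° = −nFE° is additive over sequential reductions, n₃E°₃ = n₁E°₁ + n₂E°₂.
E°₃ = (1×+0.73 + 2×-0.42) / 3 = (-0.110) / 3 = -0.037 V.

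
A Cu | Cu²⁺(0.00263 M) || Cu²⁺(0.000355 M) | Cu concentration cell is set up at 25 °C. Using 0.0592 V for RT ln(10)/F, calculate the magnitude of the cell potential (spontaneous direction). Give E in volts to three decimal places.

+0.026 V

For a concentration cell E°cell = 0. The 0.00263 M side is the cathode (reduction is favoured where [Cu²⁺] is higher).
With n = 2, E = −(0.0592/2) log([Cu²⁺]ₐₙ/[Cu²⁺]꜀ₐₜ) = −(0.0592/2) log(0.000355/0.00263) = −(0.0592/2)(-0.870) = +0.026 V.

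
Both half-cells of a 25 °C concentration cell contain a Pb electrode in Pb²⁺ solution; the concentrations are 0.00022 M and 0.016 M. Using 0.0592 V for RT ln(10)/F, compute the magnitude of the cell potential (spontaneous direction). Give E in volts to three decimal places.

+0.055 V

For a concentration cell E°cell = 0. The 0.016 M side is the cathode (reduction is favoured where [Pb²⁺] is higher).
With n = 2, E = −(0.0592/2) log([Pb²⁺]ₐₙ/[Pb²⁺]꜀ₐₜ) = −(0.0592/2) log(0.00022/0.016) = −(0.0592/2)(-1.862) = +0.055 V.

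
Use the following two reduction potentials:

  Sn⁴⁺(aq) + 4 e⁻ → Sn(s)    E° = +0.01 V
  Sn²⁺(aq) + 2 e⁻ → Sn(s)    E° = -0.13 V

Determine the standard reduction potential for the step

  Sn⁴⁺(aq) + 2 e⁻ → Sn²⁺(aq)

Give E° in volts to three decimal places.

Sequential free energies add, so n₃E°₃ = n₁E°₁ + n₂E°₂.
With n₃ = 4, and the known step contributing 2×(-0.13) V, the unknown satisfies 2·E° = 4×(+0.01) − 2×(-0.13) = +0.300.
E° = +0.300 / 2 = +0.150 V.

+0.150 V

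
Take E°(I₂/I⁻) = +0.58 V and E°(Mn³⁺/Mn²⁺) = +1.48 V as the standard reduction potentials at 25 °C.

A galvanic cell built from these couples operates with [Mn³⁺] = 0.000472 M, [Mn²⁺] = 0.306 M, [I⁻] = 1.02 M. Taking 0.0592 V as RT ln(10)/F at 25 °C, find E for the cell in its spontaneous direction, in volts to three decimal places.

+0.734 V

Mn³⁺/Mn²⁺ is the cathode (higher E°), I₂/I⁻ the anode: E°cell = +1.48 − (+0.58) = +0.90 V, n = 2.
Overall: 2 Mn³⁺(aq) + 2 I⁻(aq) → 2 Mn²⁺(aq) + I₂(s)
Q = [Mn²⁺]^2 / ([Mn³⁺]^2·[I⁻]^2); log Q = 5.606.
E = E° − (0.0592/n) log Q = +0.90 − (0.0592/2)(5.606) = +0.734 V.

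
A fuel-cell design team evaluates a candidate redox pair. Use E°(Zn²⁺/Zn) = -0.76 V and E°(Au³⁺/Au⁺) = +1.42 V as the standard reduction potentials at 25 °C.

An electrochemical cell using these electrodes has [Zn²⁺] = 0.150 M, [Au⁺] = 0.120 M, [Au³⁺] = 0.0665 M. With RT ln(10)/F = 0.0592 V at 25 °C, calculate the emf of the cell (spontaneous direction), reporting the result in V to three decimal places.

Au³⁺/Au⁺ is the cathode (higher E°), Zn²⁺/Zn the anode: E°cell = +1.42 − (-0.76) = +2.18 V, n = 2.
Overall: Au³⁺(aq) + Zn(s) → Au⁺(aq) + Zn²⁺(aq)
Q = [Au⁺]·[Zn²⁺] / ([Au³⁺]); log Q = -0.568.
E = E° − (0.0592/n) log Q = +2.18 − (0.0592/2)(-0.568) = +2.197 V.

+2.197 V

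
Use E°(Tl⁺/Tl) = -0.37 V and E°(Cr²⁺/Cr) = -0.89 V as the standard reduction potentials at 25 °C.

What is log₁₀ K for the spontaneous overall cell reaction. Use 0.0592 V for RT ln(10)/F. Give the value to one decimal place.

Cathode: Tl⁺/Tl; anode: Cr²⁺/Cr. E°cell = +0.52 V, n = 2.
log K = nE°cell / 0.0592 = (2)(+0.52) / 0.0592 = 17.6.

17.6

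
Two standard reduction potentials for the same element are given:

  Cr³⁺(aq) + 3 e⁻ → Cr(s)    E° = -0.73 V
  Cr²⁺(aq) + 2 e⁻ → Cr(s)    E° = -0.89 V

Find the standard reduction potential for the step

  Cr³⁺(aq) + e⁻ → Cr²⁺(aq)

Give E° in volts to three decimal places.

-0.410 V

Sequential free energies add, so n₃E°₃ = n₁E°₁ + n₂E°₂.
With n₃ = 3, and the known step contributing 2×(-0.89) V, the unknown satisfies 1·E° = 3×(-0.73) − 2×(-0.89) = -0.410.
E° = -0.410 / 1 = -0.410 V.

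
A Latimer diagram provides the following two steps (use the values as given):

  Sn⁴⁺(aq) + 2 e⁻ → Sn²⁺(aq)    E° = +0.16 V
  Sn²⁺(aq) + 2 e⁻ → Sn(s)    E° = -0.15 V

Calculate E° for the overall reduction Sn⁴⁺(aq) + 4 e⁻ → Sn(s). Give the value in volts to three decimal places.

Adding the free-energy changes (−nFE°) of the two steps gives −n₃FE°₃ = −n₁FE°₁ − n₂FE°₂.
E°₃ = (2×+0.16 + 2×-0.15) / 4 = (+0.020) / 4 = +0.005 V.

+0.005 V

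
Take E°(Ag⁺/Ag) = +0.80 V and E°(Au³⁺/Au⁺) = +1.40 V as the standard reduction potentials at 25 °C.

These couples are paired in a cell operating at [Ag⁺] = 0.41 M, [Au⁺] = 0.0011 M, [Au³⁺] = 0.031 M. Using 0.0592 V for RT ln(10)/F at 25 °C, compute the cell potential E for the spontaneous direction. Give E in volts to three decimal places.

Au³⁺/Au⁺ is the cathode (higher E°), Ag⁺/Ag the anode: E°cell = +1.40 − (+0.80) = +0.60 V, n = 2.
Overall: Au³⁺(aq) + 2 Ag(s) → Au⁺(aq) + 2 Ag⁺(aq)
Q = [Au⁺]·[Ag⁺]^2 / ([Au³⁺]); log Q = -2.224.
E = E° − (0.0592/n) log Q = +0.60 − (0.0592/2)(-2.224) = +0.666 V.

+0.666 V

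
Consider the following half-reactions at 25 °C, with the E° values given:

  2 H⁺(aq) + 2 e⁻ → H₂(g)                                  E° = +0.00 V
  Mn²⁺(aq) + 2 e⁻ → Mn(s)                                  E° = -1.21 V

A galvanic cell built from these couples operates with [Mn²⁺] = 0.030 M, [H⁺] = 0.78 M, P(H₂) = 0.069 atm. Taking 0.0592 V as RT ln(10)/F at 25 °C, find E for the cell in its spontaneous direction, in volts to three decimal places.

H⁺/H₂ is the cathode (higher E°), Mn²⁺/Mn the anode: E°cell = +0.00 − (-1.21) = +1.21 V, n = 2.
Overall: 2 H⁺(aq) + Mn(s) → H₂(g) + Mn²⁺(aq)
Q = P(H₂)·[Mn²⁺] / ([H⁺]^2); log Q = -2.468.
E = E° − (0.0592/n) log Q = +1.21 − (0.0592/2)(-2.468) = +1.283 V.

+1.283 V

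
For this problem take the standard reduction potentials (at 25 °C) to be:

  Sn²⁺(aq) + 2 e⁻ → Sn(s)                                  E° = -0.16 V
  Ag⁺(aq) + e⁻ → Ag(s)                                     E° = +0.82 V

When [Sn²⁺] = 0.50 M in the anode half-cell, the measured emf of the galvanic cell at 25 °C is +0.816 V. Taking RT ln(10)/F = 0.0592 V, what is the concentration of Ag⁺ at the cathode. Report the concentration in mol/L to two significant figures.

Ag⁺/Ag is the cathode, Sn²⁺/Sn the anode: E°cell = +0.98 V, n = 2.
Overall reaction: 2 Ag⁺(aq) + Sn(s) → 2 Ag(s) + Sn²⁺(aq); Q = [Sn²⁺]^1/[Ag⁺]^2.
From E = E° − (0.0592/n) log Q: log Q = (E° − E)·n/0.0592 = (+0.98 − (+0.816))·2/0.0592 = 5.5405.
So 2·log[Ag⁺] = 1·log(0.5) − log Q = -0.3010 − (5.5405) = -5.8415; log[Ag⁺] = -5.8415 / 2 = -2.9207; [Ag⁺] = 10^(-2.9207) ≈ 0.0012 M.

0.0012 M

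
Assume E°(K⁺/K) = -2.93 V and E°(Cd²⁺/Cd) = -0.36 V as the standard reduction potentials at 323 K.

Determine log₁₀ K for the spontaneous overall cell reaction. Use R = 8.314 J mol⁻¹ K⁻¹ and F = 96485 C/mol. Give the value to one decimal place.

80.2

Cathode: Cd²⁺/Cd; anode: K⁺/K. E°cell = (-0.36) − (-2.93) = +2.57 V, with n = 2.
ΔG° = −nFE° = −RT ln K, so ln K = nFE°/(RT) = (2)(96485)(+2.57) / ((8.314)(323)) = 184.676.
log₁₀ K = 184.676 / ln 10 = 80.2.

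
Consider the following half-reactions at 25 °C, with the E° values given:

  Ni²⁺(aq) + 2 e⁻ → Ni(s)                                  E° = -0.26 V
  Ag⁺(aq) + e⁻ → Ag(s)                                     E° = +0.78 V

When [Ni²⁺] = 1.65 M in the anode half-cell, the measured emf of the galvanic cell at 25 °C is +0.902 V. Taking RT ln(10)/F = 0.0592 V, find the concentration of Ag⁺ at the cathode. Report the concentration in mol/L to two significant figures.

0.0060 M

Ag⁺/Ag is the cathode, Ni²⁺/Ni the anode: E°cell = +1.04 V, n = 2.
Overall reaction: 2 Ag⁺(aq) + Ni(s) → 2 Ag(s) + Ni²⁺(aq); Q = [Ni²⁺]^1/[Ag⁺]^2.
From E = E° − (0.0592/n) log Q: log Q = (E° − E)·n/0.0592 = (+1.04 − (+0.902))·2/0.0592 = 4.6622.
So 2·log[Ag⁺] = 1·log(1.65) − log Q = 0.2175 − (4.6622) = -4.4447; log[Ag⁺] = -4.4447 / 2 = -2.2224; [Ag⁺] = 10^(-2.2224) ≈ 0.0060 M.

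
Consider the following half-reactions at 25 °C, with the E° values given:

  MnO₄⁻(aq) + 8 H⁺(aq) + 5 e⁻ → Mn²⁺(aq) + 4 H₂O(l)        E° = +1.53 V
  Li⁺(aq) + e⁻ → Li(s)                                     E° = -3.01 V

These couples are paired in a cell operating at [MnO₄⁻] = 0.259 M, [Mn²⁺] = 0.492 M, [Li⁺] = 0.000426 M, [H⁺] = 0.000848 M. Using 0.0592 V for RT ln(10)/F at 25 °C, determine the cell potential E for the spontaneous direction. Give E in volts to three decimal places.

+4.445 V

MnO₄⁻/Mn²⁺ is the cathode (higher E°), Li⁺/Li the anode: E°cell = +1.53 − (-3.01) = +4.54 V, n = 5.
Overall: MnO₄⁻(aq) + 8 H⁺(aq) + 5 Li(s) → Mn²⁺(aq) + 4 H₂O(l) + 5 Li⁺(aq)
Q = [Mn²⁺]·[Li⁺]^5 / ([MnO₄⁻]·[H⁺]^8); log Q = 7.999.
E = E° − (0.0592/n) log Q = +4.54 − (0.0592/5)(7.999) = +4.445 V.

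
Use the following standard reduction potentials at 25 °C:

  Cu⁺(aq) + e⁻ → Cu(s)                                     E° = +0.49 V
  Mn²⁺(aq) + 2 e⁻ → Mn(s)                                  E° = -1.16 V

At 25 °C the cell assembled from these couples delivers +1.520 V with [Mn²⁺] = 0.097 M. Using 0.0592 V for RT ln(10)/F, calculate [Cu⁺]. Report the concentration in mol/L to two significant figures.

Cu⁺/Cu is the cathode, Mn²⁺/Mn the anode: E°cell = +1.65 V, n = 2.
Overall reaction: 2 Cu⁺(aq) + Mn(s) → 2 Cu(s) + Mn²⁺(aq); Q = [Mn²⁺]^1/[Cu⁺]^2.
From E = E° − (0.0592/n) log Q: log Q = (E° − E)·n/0.0592 = (+1.65 − (+1.520))·2/0.0592 = 4.3919.
So 2·log[Cu⁺] = 1·log(0.097) − log Q = -1.0132 − (4.3919) = -5.4051; log[Cu⁺] = -5.4051 / 2 = -2.7026; [Cu⁺] = 10^(-2.7026) ≈ 0.0020 M.

0.0020 M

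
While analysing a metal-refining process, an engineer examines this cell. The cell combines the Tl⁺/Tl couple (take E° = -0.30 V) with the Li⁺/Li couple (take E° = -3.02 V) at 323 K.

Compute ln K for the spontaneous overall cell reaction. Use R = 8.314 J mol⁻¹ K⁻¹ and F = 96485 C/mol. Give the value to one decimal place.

97.7

Cathode: Tl⁺/Tl; anode: Li⁺/Li. E°cell = (-0.30) − (-3.02) = +2.72 V, with n = 1.
ΔG° = −nFE° = −RT ln K, so ln K = nFE°/(RT) = (1)(96485)(+2.72) / ((8.314)(323)) = 97.727.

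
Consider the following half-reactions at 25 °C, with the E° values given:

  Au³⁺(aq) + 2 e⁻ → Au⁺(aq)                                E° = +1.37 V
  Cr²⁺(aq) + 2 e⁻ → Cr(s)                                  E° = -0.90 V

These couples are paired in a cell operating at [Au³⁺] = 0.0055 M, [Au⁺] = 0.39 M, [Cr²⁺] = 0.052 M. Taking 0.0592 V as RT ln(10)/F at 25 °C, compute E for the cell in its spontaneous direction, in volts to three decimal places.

+2.253 V

Au³⁺/Au⁺ is the cathode (higher E°), Cr²⁺/Cr the anode: E°cell = +1.37 − (-0.90) = +2.27 V, n = 2.
Overall: Au³⁺(aq) + Cr(s) → Au⁺(aq) + Cr²⁺(aq)
Q = [Au⁺]·[Cr²⁺] / ([Au³⁺]); log Q = 0.567.
E = E° − (0.0592/n) log Q = +2.27 − (0.0592/2)(0.567) = +2.253 V.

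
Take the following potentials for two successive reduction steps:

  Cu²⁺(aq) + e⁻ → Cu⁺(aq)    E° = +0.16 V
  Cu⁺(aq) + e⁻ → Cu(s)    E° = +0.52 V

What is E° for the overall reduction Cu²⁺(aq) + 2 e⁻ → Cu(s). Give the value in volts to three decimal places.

Standard free energies of sequential steps add: ΔG°₃ = ΔG°₁ + ΔG°₂, so n₃E°₃ = n₁E°₁ + n₂E°₂.
E°₃ = (1×+0.16 + 1×+0.52) / 2 = (+0.680) / 2 = +0.340 V.

+0.340 V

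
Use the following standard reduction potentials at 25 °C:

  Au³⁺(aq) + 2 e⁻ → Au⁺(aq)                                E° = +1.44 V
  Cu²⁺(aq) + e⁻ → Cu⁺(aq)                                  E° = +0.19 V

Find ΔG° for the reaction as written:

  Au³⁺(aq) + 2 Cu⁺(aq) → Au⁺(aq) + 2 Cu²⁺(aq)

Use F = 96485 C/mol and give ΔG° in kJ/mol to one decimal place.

As written, Au³⁺/Au⁺ is reduced (cathode) and Cu²⁺/Cu⁺ is oxidised (anode), so E°cell = (+1.44) − (+0.19) = +1.25 V.
Balancing electrons gives n = 2.
ΔG° = −nFE° = −(2)(96485)(+1.25) = -241,212 J = -241.2 kJ/mol.

-241.2 kJ/mol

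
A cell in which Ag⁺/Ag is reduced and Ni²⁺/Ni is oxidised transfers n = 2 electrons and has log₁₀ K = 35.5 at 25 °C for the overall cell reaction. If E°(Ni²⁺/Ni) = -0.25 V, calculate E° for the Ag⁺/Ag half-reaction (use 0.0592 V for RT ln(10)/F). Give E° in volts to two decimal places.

E°cell = (0.0592/n)·log K = (0.0592/2)(35.5) = +1.051 V.
Since Ag⁺/Ag is the cathode and Ni²⁺/Ni the anode, E°cell = E°(Ag⁺/Ag) − E°(Ni²⁺/Ni).
So E°(Ag⁺/Ag) = E°cell + E°(Ni²⁺/Ni) = +1.051 + (-0.25) = +0.80 V.

+0.80 V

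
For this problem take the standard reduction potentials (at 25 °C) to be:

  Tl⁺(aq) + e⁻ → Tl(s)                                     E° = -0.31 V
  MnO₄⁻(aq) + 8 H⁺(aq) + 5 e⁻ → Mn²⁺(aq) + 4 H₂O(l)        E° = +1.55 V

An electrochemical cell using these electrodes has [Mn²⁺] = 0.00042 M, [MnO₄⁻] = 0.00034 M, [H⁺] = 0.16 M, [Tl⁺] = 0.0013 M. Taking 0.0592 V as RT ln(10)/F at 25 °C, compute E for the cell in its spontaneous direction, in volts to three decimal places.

+1.954 V

MnO₄⁻/Mn²⁺ is the cathode (higher E°), Tl⁺/Tl the anode: E°cell = +1.55 − (-0.31) = +1.86 V, n = 5.
Overall: MnO₄⁻(aq) + 8 H⁺(aq) + 5 Tl(s) → Mn²⁺(aq) + 4 H₂O(l) + 5 Tl⁺(aq)
Q = [Mn²⁺]·[Tl⁺]^5 / ([MnO₄⁻]·[H⁺]^8); log Q = -7.971.
E = E° − (0.0592/n) log Q = +1.86 − (0.0592/5)(-7.971) = +1.954 V.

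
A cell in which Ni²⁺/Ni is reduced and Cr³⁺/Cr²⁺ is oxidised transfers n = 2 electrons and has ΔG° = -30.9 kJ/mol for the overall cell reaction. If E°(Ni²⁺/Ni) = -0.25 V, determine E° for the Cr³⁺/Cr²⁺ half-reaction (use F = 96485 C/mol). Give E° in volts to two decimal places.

E°cell = −ΔG°/(nF) = −(-30.9×10³)/((2)(96485)) = +0.160 V.
Since Ni²⁺/Ni is the cathode and Cr³⁺/Cr²⁺ the anode, E°cell = E°(Ni²⁺/Ni) − E°(Cr³⁺/Cr²⁺).
So E°(Cr³⁺/Cr²⁺) = E°(Ni²⁺/Ni) − E°cell = (-0.25) − (+0.160) = -0.41 V.

-0.41 V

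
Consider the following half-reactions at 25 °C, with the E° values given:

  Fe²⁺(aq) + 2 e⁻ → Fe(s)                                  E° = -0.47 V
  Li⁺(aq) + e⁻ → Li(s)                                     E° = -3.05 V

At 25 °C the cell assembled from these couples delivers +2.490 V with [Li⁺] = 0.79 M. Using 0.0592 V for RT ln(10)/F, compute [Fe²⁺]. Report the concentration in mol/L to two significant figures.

0.00057 M

Fe²⁺/Fe is the cathode, Li⁺/Li the anode: E°cell = +2.58 V, n = 2.
Overall reaction: Fe²⁺(aq) + 2 Li(s) → Fe(s) + 2 Li⁺(aq); Q = [Li⁺]^2/[Fe²⁺]^1.
From E = E° − (0.0592/n) log Q: log Q = (E° − E)·n/0.0592 = (+2.58 − (+2.490))·2/0.0592 = 3.0405.
So 1·log[Fe²⁺] = 2·log(0.79) − log Q = -0.2047 − (3.0405) = -3.2452; [Fe²⁺] = 10^(-3.2452) ≈ 0.00057 M.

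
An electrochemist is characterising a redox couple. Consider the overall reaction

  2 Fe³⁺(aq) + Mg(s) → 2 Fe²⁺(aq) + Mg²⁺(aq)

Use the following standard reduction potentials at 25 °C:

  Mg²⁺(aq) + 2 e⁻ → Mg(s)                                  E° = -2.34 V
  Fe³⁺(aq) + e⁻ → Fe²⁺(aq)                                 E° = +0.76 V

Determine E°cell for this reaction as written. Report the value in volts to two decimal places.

The Fe³⁺/Fe²⁺ couple has the higher reduction potential, so it is the cathode; Mg²⁺/Mg is oxidised at the anode.
E°cell = E°(cathode) − E°(anode) = (+0.76) − (-2.34) = +3.10 V.
Since E°cell > 0, the reaction is spontaneous under standard conditions.

+3.10 V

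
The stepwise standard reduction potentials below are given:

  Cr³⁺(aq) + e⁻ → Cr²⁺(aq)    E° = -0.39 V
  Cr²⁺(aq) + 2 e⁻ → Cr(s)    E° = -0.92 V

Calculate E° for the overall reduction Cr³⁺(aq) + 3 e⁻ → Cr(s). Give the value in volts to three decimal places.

-0.743 V

Standard free energies of sequential steps add: ΔG°₃ = ΔG°₁ + ΔG°₂, so n₃E°₃ = n₁E°₁ + n₂E°₂.
E°₃ = (1×-0.39 + 2×-0.92) / 3 = (-2.230) / 3 = -0.743 V.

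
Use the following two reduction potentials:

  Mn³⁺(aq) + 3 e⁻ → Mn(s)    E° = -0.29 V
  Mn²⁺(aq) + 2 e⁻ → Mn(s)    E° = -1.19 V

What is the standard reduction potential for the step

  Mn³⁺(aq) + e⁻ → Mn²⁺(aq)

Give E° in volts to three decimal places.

+1.510 V

Sequential free energies add, so n₃E°₃ = n₁E°₁ + n₂E°₂.
With n₃ = 3, and the known step contributing 2×(-1.19) V, the unknown satisfies 1·E° = 3×(-0.29) − 2×(-1.19) = +1.510.
E° = +1.510 / 1 = +1.510 V.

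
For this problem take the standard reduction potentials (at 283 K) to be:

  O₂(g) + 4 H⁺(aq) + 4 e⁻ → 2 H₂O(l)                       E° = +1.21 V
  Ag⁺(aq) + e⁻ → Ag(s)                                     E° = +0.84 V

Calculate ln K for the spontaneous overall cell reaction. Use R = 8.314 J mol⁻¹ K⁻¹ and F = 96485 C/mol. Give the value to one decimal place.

60.7

Cathode: O₂/H₂O; anode: Ag⁺/Ag. E°cell = (+1.21) − (+0.84) = +0.37 V, with n = 4.
ΔG° = −nFE° = −RT ln K, so ln K = nFE°/(RT) = (4)(96485)(+0.37) / ((8.314)(283)) = 60.691.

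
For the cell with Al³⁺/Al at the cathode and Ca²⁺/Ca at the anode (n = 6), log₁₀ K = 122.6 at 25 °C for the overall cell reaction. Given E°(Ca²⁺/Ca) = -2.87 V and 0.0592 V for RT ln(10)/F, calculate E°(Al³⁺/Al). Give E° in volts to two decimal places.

E°cell = (0.0592/n)·log K = (0.0592/6)(122.6) = +1.210 V.
Since Al³⁺/Al is the cathode and Ca²⁺/Ca the anode, E°cell = E°(Al³⁺/Al) − E°(Ca²⁺/Ca).
So E°(Al³⁺/Al) = E°cell + E°(Ca²⁺/Ca) = +1.210 + (-2.87) = -1.66 V.

-1.66 V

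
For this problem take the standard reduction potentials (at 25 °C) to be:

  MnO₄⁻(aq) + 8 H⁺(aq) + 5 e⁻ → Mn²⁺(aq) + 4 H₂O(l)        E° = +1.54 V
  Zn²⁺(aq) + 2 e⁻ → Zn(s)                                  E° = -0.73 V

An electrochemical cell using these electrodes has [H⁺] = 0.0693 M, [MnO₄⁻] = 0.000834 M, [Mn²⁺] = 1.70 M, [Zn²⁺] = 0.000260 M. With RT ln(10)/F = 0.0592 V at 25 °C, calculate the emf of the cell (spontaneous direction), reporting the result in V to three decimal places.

+2.227 V

MnO₄⁻/Mn²⁺ is the cathode (higher E°), Zn²⁺/Zn the anode: E°cell = +1.54 − (-0.73) = +2.27 V, n = 10.
Overall: 2 MnO₄⁻(aq) + 16 H⁺(aq) + 5 Zn(s) → 2 Mn²⁺(aq) + 8 H₂O(l) + 5 Zn²⁺(aq)
Q = [Mn²⁺]^2·[Zn²⁺]^5 / ([MnO₄⁻]^2·[H⁺]^16); log Q = 7.242.
E = E° − (0.0592/n) log Q = +2.27 − (0.0592/10)(7.242) = +2.227 V.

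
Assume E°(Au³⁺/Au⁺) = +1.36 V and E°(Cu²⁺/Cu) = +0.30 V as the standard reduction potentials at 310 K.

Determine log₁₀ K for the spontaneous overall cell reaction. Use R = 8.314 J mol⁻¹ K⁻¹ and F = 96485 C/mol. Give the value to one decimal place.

Cathode: Au³⁺/Au⁺; anode: Cu²⁺/Cu. E°cell = (+1.36) − (+0.30) = +1.06 V, with n = 2.
ΔG° = −nFE° = −RT ln K, so ln K = nFE°/(RT) = (2)(96485)(+1.06) / ((8.314)(310)) = 79.364.
log₁₀ K = 79.364 / ln 10 = 34.5.

34.5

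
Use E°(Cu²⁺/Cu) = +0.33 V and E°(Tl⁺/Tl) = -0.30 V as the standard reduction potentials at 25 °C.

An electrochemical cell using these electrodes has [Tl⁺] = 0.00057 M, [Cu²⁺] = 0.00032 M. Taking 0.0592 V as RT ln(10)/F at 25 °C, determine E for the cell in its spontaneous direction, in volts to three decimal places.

+0.719 V

Cu²⁺/Cu is the cathode (higher E°), Tl⁺/Tl the anode: E°cell = +0.33 − (-0.30) = +0.63 V, n = 2.
Overall: Cu²⁺(aq) + 2 Tl(s) → Cu(s) + 2 Tl⁺(aq)
Q = [Tl⁺]^2 / ([Cu²⁺]); log Q = -2.993.
E = E° − (0.0592/n) log Q = +0.63 − (0.0592/2)(-2.993) = +0.719 V.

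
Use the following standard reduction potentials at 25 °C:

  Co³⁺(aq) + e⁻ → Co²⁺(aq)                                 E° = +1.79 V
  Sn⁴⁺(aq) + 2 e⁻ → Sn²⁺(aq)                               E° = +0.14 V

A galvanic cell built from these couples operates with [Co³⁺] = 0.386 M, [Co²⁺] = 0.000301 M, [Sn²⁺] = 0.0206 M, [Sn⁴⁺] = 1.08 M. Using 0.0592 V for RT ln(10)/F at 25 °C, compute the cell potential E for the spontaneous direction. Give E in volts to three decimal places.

+1.783 V

Co³⁺/Co²⁺ is the cathode (higher E°), Sn⁴⁺/Sn²⁺ the anode: E°cell = +1.79 − (+0.14) = +1.65 V, n = 2.
Overall: 2 Co³⁺(aq) + Sn²⁺(aq) → 2 Co²⁺(aq) + Sn⁴⁺(aq)
Q = [Co²⁺]^2·[Sn⁴⁺] / ([Co³⁺]^2·[Sn²⁺]); log Q = -4.496.
E = E° − (0.0592/n) log Q = +1.65 − (0.0592/2)(-4.496) = +1.783 V.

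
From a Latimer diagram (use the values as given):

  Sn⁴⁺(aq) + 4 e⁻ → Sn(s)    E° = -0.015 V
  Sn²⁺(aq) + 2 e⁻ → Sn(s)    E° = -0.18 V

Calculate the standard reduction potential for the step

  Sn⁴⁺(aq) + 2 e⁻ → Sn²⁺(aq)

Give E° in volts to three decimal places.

Sequential free energies add, so n₃E°₃ = n₁E°₁ + n₂E°₂.
With n₃ = 4, and the known step contributing 2×(-0.18) V, the unknown satisfies 2·E° = 4×(-0.015) − 2×(-0.18) = +0.300.
E° = +0.300 / 2 = +0.150 V.

+0.150 V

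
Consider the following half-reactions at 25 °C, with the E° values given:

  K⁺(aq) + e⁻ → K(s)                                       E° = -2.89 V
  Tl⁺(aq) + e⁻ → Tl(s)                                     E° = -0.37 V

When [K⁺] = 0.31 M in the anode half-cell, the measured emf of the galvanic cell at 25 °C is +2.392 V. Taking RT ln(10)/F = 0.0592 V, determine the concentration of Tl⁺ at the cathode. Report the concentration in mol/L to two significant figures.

Tl⁺/Tl is the cathode, K⁺/K the anode: E°cell = +2.52 V, n = 1.
Overall reaction: Tl⁺(aq) + K(s) → Tl(s) + K⁺(aq); Q = [K⁺]^1/[Tl⁺]^1.
From E = E° − (0.0592/n) log Q: log Q = (E° − E)·n/0.0592 = (+2.52 − (+2.392))·1/0.0592 = 2.1622.
So 1·log[Tl⁺] = 1·log(0.31) − log Q = -0.5086 − (2.1622) = -2.6708; [Tl⁺] = 10^(-2.6708) ≈ 0.0021 M.

0.0021 M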